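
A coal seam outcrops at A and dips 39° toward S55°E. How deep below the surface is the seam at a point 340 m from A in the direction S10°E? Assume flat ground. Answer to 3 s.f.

195 m

The hole lies 45° from the dip direction, so the down-dip offset is 340 × cos 45° = 240.42 m.
Depth = down-dip offset × tan(dip) = 240.42 × tan 39° = 240.42 × 0.8098
Depth = 194.69 m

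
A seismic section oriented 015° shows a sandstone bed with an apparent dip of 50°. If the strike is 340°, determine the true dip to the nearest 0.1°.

β = acute angle between strike 340° and section 015° = 35°.
tan δ = tan α / sin β = tan 50° / sin 35° = 1.1918 / 0.5736 = 2.0778
true dip = arctan 2.0778 = 64.30°

64.3°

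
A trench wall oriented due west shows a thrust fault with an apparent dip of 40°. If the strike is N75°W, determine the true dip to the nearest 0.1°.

β = acute angle between strike N75°W and section due west = 15°.
tan δ = tan α / sin β = tan 40° / sin 15° = 0.8391 / 0.2588 = 3.2420
δ = arctan(3.2420) = 72.86°

72.9°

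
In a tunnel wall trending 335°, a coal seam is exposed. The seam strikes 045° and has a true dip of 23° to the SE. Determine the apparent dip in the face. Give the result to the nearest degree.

22°

Angle between strike (045°) and section (335°): β = 70°.
tan(apparent dip) = tan 23° · sin 70° = 0.3989
apparent dip = arctan 0.3989 = 21.75°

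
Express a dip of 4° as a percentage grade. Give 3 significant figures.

6.99%

grade % = 100 × tan 4° = 100 × 0.0699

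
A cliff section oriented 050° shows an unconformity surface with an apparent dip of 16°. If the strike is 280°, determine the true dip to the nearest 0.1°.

20.5°

β = acute angle between strike 280° and section 050° = 50°.
tan δ = tan α / sin β = tan 16° / sin 50° = 0.2867 / 0.7660 = 0.3743
true dip = arctan 0.3743 = 20.52°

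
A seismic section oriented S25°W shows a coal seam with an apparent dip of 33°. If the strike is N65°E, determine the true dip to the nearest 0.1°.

45.3°

The section is 40° from the strike.
tan(true dip) = tan 33° / sin 40° = 1.0103
true dip = arctan 1.0103 = 45.29°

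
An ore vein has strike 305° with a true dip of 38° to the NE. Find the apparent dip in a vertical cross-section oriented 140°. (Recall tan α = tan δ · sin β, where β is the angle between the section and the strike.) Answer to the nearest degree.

Angle between strike (305°) and section (140°): β = 15°.
tan(apparent dip) = tan 38° · sin 15° = 0.2022
apparent dip = arctan 0.2022 = 11.43°

11°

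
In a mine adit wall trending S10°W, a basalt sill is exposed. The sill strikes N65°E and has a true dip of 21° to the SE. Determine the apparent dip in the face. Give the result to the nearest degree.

17°

Angle between strike (N65°E) and section (S10°W): β = 55°.
tan(apparent dip) = tan 21° · sin 55° = 0.3144
α = arctan(0.3144) = 17.46°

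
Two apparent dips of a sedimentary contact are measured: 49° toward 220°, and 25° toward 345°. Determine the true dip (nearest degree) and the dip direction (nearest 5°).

The two traces are lines in the plane: v₁ = (sin 220°·cos 49°, cos 220°·cos 49°, −sin 49°), v₂ = (sin 345°·cos 25°, cos 345°·cos 25°, −sin 25°).
n = v₁ × v₂ = (-0.873, 0.001, 0.487) (taken with n_z > 0).
tan δ = √(n_x²+n_y²)/n_z = 0.873/0.487, so δ = 60.8°.
The horizontal component of n points toward azimuth atan2(n_x, n_y) = 270°, the dip direction.

true dip 61°, dip direction 270°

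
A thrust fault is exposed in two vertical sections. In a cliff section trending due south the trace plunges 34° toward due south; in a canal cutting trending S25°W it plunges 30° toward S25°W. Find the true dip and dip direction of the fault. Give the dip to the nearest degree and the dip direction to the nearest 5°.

true dip 34°, dip direction 175°

Each apparent-dip line lies in the plane. As unit vectors (x east, y north, z up), v₁ plunges 34°→due south and v₂ plunges 30°→S25°W.
n = v₁ × v₂ = (0.024, -0.205, 0.303) (taken with n_z > 0).
Dip δ = arctan(|n_h|/n_z) = arctan(0.206/0.303) = 34.2°.
Dip direction = azimuth of (n_x, n_y) = atan2(0.024, -0.205) = 173°.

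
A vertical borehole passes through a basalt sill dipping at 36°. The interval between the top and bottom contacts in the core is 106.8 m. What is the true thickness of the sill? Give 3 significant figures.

86.4 m

True thickness t = h · cos(dip) = 106.8 × cos 36°
t = 106.8 × 0.8090 = 86.403 m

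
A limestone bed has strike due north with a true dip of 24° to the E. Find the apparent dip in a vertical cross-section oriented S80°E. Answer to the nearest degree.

The strike is due north and the section trends S80°E; the acute angle between them is β = 80°.
tan(apparent dip) = tan 24° · sin 80° = 0.4385
apparent dip = arctan 0.4385 = 23.68°

24°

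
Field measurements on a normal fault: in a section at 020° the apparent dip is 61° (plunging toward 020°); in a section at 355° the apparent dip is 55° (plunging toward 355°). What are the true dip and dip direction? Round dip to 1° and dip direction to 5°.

The two traces are lines in the plane: v₁ = (sin 20°·cos 61°, cos 20°·cos 61°, −sin 61°), v₂ = (sin 355°·cos 55°, cos 355°·cos 55°, −sin 55°).
Cross product v₁ × v₂ gives the pole to the plane: n ∝ (0.127, 0.180, 0.118).
True dip = arccos(n_z / |n|) = arccos(0.4717) = 61.9°.
Dip direction = azimuth of (n_x, n_y) = atan2(0.127, 0.180) = 35°.

true dip 62°, dip direction 035°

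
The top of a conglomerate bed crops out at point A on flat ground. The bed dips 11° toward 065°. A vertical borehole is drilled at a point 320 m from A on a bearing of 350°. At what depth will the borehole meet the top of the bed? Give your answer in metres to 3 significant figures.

16.1 m

The hole lies 75° from the dip direction, so the down-dip offset is 320 × cos 75° = 82.82 m.
Depth = down-dip offset × tan(dip) = 82.82 × tan 11° = 82.82 × 0.1944
Depth = 16.10 m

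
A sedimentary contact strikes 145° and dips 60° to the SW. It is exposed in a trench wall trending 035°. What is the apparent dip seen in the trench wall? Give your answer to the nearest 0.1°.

58.4°

Angle between strike (145°) and section (035°): β = 70°.
tan(apparent dip) = tan 60° · sin 70° = 1.6276
apparent dip = arctan 1.6276 = 58.43°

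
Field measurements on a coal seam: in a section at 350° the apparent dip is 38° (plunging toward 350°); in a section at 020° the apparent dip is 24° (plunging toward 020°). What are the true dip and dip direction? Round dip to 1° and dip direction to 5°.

The two traces are lines in the plane: v₁ = (sin 350°·cos 38°, cos 350°·cos 38°, −sin 38°), v₂ = (sin 20°·cos 24°, cos 20°·cos 24°, −sin 24°).
Cross product v₁ × v₂ gives the pole to the plane: n ∝ (-0.213, 0.248, 0.360).
tan δ = √(n_x²+n_y²)/n_z = 0.327/0.360, so δ = 42.2°.
Dip direction = azimuth of (n_x, n_y) = atan2(-0.213, 0.248) = 319°.

true dip 42°, dip direction 320°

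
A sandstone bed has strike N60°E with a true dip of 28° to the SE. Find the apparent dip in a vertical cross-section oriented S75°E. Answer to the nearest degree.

The section lies 45° from the strike.
tan α = tan 28° × sin 45° = 0.5317 × 0.7071 = 0.3760
apparent dip = arctan 0.3760 = 20.61°

21°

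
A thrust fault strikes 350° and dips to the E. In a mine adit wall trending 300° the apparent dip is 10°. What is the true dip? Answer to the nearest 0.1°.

13.0°

β = acute angle between strike 350° and section 300° = 50°.
tan δ = tan α / sin β = tan 10° / sin 50° = 0.1763 / 0.7660 = 0.2302
δ = arctan(0.2302) = 12.96°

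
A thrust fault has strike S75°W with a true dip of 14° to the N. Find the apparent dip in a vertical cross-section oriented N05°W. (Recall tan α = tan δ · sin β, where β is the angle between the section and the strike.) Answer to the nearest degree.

Angle between strike (S75°W) and section (N05°W): β = 80°.
tan(apparent dip) = tan 14° · sin 80° = 0.2455
apparent dip = arctan 0.2455 = 13.80°

14°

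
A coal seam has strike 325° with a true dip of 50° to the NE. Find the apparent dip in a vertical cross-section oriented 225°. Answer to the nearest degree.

50°

Angle between strike (325°) and section (225°): β = 80°.
tan α = tan 50° × sin 80° = 1.1918 × 0.9848 = 1.1736
apparent dip = arctan 1.1736 = 49.57°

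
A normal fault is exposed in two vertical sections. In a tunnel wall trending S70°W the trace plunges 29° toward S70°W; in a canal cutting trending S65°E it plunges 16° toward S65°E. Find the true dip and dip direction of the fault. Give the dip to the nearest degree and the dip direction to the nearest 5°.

Each apparent-dip line lies in the plane. As unit vectors (x east, y north, z up), v₁ plunges 29°→S70°W and v₂ plunges 16°→S65°E.
n = v₁ × v₂ = (-0.114, -0.649, 0.594) (taken with n_z > 0).
tan δ = √(n_x²+n_y²)/n_z = 0.659/0.594, so δ = 47.9°.
Dip direction = azimuth of (n_x, n_y) = atan2(-0.114, -0.649) = 190°.

true dip 48°, dip direction 190°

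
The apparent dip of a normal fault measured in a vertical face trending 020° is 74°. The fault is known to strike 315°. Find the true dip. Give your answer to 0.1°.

β = acute angle between strike 315° and section 020° = 65°.
tan δ = tan α / sin β = tan 74° / sin 65° = 3.4874 / 0.9063 = 3.8479
δ = arctan(3.8479) = 75.43°

75.4°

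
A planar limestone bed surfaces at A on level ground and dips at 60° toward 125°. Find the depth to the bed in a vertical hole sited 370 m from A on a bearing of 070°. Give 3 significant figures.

368 m

The hole lies 55° from the dip direction, so the down-dip offset is 370 × cos 55° = 212.22 m.
Depth = down-dip offset × tan(dip) = 212.22 × tan 60° = 212.22 × 1.7321
Depth = 367.58 m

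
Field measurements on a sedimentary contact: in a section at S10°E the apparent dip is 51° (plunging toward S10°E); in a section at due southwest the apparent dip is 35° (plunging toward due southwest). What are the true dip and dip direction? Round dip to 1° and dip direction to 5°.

true dip 51°, dip direction 170°

The two traces are lines in the plane: v₁ = (sin 170°·cos 51°, cos 170°·cos 51°, −sin 51°), v₂ = (sin 225°·cos 35°, cos 225°·cos 35°, −sin 35°).
n = v₁ × v₂ = (0.095, -0.513, 0.422) (taken with n_z > 0).
Dip δ = arctan(|n_h|/n_z) = arctan(0.521/0.422) = 51.0°.
Dip direction = atan2(0.095, -0.513) = 170° (azimuth of n's horizontal projection).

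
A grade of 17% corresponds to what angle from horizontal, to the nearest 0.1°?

9.6°

tan θ = 17/100 = 0.1700
θ = arctan(0.1700) = 9.65°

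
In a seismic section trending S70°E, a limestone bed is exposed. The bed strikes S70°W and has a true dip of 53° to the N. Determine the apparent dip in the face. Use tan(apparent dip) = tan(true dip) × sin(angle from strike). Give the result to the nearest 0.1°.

40.5°

Angle between strike (S70°W) and section (S70°E): β = 40°.
tan(apparent dip) = tan 53° · sin 40° = 0.8530
α = arctan(0.8530) = 40.46°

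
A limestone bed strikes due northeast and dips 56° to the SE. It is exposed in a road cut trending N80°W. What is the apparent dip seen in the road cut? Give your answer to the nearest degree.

51°

The strike is due northeast and the section trends N80°W; the acute angle between them is β = 55°.
tan α = tan 56° × sin 55° = 1.4826 × 0.8192 = 1.2144
apparent dip = arctan 1.2144 = 50.53°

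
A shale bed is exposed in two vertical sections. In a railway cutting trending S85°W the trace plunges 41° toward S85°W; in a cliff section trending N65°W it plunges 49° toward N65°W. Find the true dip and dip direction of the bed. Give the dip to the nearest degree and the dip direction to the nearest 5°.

The two traces are lines in the plane: v₁ = (sin 265°·cos 41°, cos 265°·cos 41°, −sin 41°), v₂ = (sin 295°·cos 49°, cos 295°·cos 49°, −sin 49°).
n = v₁ × v₂ = (-0.232, 0.177, 0.248) (taken with n_z > 0).
tan δ = √(n_x²+n_y²)/n_z = 0.292/0.248, so δ = 49.7°.
Dip direction = azimuth of (n_x, n_y) = atan2(-0.232, 0.177) = 307°.

true dip 50°, dip direction 305°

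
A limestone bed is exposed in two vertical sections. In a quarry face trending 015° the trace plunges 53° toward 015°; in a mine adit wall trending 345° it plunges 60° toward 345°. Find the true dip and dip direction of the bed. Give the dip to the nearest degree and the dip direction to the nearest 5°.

true dip 60°, dip direction 335°

The two traces are lines in the plane: v₁ = (sin 15°·cos 53°, cos 15°·cos 53°, −sin 53°), v₂ = (sin 345°·cos 60°, cos 345°·cos 60°, −sin 60°).
Cross product v₁ × v₂ gives the pole to the plane: n ∝ (-0.118, 0.238, 0.150).
tan δ = √(n_x²+n_y²)/n_z = 0.266/0.150, so δ = 60.5°.
Dip direction = azimuth of (n_x, n_y) = atan2(-0.118, 0.238) = 334°.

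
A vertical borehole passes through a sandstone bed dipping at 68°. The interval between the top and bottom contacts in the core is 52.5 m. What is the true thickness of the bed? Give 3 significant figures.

True thickness t = h · cos(dip) = 52.5 × cos 68°
t = 52.5 × 0.3746 = 19.667 m

19.7 m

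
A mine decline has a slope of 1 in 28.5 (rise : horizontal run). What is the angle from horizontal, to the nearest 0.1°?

2.0°

tan θ = 1/28.5 = 0.0351
θ = arctan(0.0351) = 2.01°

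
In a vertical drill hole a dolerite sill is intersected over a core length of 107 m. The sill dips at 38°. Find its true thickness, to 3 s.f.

84.3 m

True thickness t = h · cos(dip) = 107 × cos 38°
t = 107 × 0.7880 = 84.317 m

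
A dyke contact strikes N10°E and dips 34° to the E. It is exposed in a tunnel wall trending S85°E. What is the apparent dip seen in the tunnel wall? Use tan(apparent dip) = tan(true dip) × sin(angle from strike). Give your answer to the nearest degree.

The section lies 85° from the strike.
tan α = tan 34° × sin 85° = 0.6745 × 0.9962 = 0.6719
α = arctan(0.6719) = 33.90°

34°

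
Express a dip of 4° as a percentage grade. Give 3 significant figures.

6.99%

grade % = 100 × tan 4° = 100 × 0.0699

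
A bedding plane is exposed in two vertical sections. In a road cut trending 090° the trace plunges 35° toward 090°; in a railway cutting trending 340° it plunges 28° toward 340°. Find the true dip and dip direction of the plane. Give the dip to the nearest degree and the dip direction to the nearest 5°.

Represent each trace as a vector plunging at its apparent dip toward its trend (east-north-up frame): v₁ = (0.819, 0.000, -0.574), v₂ = (-0.302, 0.830, -0.469).
The plane normal is n = v₁ × v₂ ∝ (0.476, 0.558, 0.680).
True dip = arccos(n_z / |n|) = arccos(0.6798) = 47.2°.
Dip direction = atan2(0.476, 0.558) = 40° (azimuth of n's horizontal projection).

true dip 47°, dip direction 040°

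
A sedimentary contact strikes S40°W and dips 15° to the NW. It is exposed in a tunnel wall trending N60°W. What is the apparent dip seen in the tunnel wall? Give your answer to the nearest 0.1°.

14.8°

The strike is S40°W and the section trends N60°W; the acute angle between them is β = 80°.
tan(apparent dip) = tan 15° · sin 80° = 0.2639
α = arctan(0.2639) = 14.78°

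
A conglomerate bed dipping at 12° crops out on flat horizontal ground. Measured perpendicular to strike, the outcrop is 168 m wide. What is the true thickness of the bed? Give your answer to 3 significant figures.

34.9 m

True thickness t = w · sin(dip) = 168 × sin 12°
t = 168 × 0.2079 = 34.929 m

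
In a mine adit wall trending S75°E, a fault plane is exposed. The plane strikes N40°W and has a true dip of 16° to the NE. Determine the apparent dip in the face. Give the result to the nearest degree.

9°

The strike is N40°W and the section trends S75°E; the acute angle between them is β = 35°.
tan(apparent dip) = tan 16° · sin 35° = 0.1645
α = arctan(0.1645) = 9.34°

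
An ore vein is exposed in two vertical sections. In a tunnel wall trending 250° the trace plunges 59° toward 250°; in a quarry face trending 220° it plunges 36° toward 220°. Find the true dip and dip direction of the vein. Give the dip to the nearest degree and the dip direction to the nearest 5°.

Represent each trace as a vector plunging at its apparent dip toward its trend (east-north-up frame): v₁ = (-0.484, -0.176, -0.857), v₂ = (-0.520, -0.620, -0.588).
n = v₁ × v₂ = (-0.428, 0.161, 0.208) (taken with n_z > 0).
Dip δ = arctan(|n_h|/n_z) = arctan(0.457/0.208) = 65.5°.
The horizontal component of n points toward azimuth atan2(n_x, n_y) = 291°, the dip direction.

true dip 65°, dip direction 290°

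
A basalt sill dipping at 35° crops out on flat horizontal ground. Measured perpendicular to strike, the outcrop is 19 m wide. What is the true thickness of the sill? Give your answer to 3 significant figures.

True thickness t = w · sin(dip) = 19 × sin 35°
t = 19 × 0.5736 = 10.898 m

10.9 m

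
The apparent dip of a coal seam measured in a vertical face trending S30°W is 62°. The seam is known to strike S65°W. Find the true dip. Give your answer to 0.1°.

The section is 35° from the strike.
tan(true dip) = tan 62° / sin 35° = 3.2789
δ = arctan(3.2789) = 73.04°

73.0°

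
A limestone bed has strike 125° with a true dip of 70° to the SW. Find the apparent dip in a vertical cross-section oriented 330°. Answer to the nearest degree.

The section lies 25° from the strike.
tan α = tan 70° × sin 25° = 2.7475 × 0.4226 = 1.1611
α = arctan(1.1611) = 49.26°

49°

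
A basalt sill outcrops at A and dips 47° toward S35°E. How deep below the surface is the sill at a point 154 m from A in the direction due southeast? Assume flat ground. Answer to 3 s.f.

The hole lies 10° from the dip direction, so the down-dip offset is 154 × cos 10° = 151.66 m.
Depth = down-dip offset × tan(dip) = 151.66 × tan 47° = 151.66 × 1.0724
Depth = 162.64 m

163 m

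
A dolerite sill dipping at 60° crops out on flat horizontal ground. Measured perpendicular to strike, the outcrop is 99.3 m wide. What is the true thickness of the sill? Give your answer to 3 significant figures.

86.0 m

True thickness t = w · sin(dip) = 99.3 × sin 60°
t = 99.3 × 0.8660 = 85.996 m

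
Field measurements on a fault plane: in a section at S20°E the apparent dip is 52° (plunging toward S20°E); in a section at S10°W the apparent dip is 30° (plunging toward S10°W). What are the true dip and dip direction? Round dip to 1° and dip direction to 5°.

Each apparent-dip line lies in the plane. As unit vectors (x east, y north, z up), v₁ plunges 52°→S20°E and v₂ plunges 30°→S10°W.
The plane normal is n = v₁ × v₂ ∝ (0.383, -0.224, 0.267).
tan δ = √(n_x²+n_y²)/n_z = 0.443/0.267, so δ = 59.0°.
Dip direction = atan2(0.383, -0.224) = 120° (azimuth of n's horizontal projection).

true dip 59°, dip direction 120°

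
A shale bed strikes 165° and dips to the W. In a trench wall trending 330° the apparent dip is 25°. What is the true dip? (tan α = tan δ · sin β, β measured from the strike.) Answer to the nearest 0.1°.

The section is 15° from the strike.
tan δ = tan α / sin β = tan 25° / sin 15° = 0.4663 / 0.2588 = 1.8017
true dip = arctan 1.8017 = 60.97°

61.0°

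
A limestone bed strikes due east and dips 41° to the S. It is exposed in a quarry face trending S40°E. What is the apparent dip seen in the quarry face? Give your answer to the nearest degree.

The section lies 50° from the strike.
tan α = tan 41° × sin 50° = 0.8693 × 0.7660 = 0.6659
apparent dip = arctan 0.6659 = 33.66°

34°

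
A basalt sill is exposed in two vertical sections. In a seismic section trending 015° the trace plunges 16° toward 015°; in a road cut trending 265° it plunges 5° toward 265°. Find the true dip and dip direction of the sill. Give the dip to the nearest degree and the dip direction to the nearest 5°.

true dip 19°, dip direction 340°

Represent each trace as a vector plunging at its apparent dip toward its trend (east-north-up frame): v₁ = (0.249, 0.929, -0.276), v₂ = (-0.992, -0.087, -0.087).
Cross product v₁ × v₂ gives the pole to the plane: n ∝ (-0.105, 0.295, 0.900).
Dip δ = arctan(|n_h|/n_z) = arctan(0.313/0.900) = 19.2°.
Dip direction = azimuth of (n_x, n_y) = atan2(-0.105, 0.295) = 340°.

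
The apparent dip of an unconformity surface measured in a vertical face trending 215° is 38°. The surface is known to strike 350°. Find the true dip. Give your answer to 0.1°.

47.9°

The section is 45° from the strike.
tan δ = tan α / sin β = tan 38° / sin 45° = 0.7813 / 0.7071 = 1.1049
δ = arctan(1.1049) = 47.85°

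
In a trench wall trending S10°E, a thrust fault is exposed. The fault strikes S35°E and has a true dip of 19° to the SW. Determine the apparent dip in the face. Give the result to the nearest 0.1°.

The section lies 25° from the strike.
tan(apparent dip) = tan 19° · sin 25° = 0.1455
apparent dip = arctan 0.1455 = 8.28°

8.3°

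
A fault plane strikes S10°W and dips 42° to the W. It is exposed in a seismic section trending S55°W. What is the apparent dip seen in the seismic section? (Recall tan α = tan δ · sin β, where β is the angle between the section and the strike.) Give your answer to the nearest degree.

The strike is S10°W and the section trends S55°W; the acute angle between them is β = 45°.
tan(apparent dip) = tan 42° · sin 45° = 0.6367
α = arctan(0.6367) = 32.48°

32°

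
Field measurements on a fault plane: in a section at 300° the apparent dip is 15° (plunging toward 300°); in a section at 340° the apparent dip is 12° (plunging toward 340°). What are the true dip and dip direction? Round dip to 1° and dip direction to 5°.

true dip 15°, dip direction 300°

Represent each trace as a vector plunging at its apparent dip toward its trend (east-north-up frame): v₁ = (-0.837, 0.483, -0.259), v₂ = (-0.335, 0.919, -0.208).
n = v₁ × v₂ = (-0.137, 0.087, 0.607) (taken with n_z > 0).
Dip δ = arctan(|n_h|/n_z) = arctan(0.163/0.607) = 15.0°.
Dip direction = azimuth of (n_x, n_y) = atan2(-0.137, 0.087) = 302°.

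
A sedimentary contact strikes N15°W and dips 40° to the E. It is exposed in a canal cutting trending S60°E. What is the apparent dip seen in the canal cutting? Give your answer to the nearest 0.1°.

The strike is N15°W and the section trends S60°E; the acute angle between them is β = 45°.
tan α = tan 40° × sin 45° = 0.8391 × 0.7071 = 0.5933
apparent dip = arctan 0.5933 = 30.68°

30.7°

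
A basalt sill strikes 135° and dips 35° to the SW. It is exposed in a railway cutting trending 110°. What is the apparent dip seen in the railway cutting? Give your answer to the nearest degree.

Angle between strike (135°) and section (110°): β = 25°.
tan α = tan 35° × sin 25° = 0.7002 × 0.4226 = 0.2959
apparent dip = arctan 0.2959 = 16.48°

16°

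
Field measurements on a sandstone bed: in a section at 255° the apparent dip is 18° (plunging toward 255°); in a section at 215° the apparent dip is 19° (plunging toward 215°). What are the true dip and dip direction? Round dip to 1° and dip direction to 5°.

true dip 20°, dip direction 230°

Each apparent-dip line lies in the plane. As unit vectors (x east, y north, z up), v₁ plunges 18°→255° and v₂ plunges 19°→215°.
The plane normal is n = v₁ × v₂ ∝ (-0.159, -0.131, 0.578).
Dip δ = arctan(|n_h|/n_z) = arctan(0.206/0.578) = 19.7°.
Dip direction = atan2(-0.159, -0.131) = 230° (azimuth of n's horizontal projection).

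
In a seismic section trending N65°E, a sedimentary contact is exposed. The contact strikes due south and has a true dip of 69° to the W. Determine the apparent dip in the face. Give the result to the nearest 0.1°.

67.0°

The section lies 65° from the strike.
tan α = tan 69° × sin 65° = 2.6051 × 0.9063 = 2.3610
apparent dip = arctan 2.3610 = 67.05°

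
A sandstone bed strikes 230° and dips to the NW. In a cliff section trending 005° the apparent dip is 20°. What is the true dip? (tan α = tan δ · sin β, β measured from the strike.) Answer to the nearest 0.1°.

27.2°

The section is 45° from the strike.
tan(true dip) = tan 20° / sin 45° = 0.5147
true dip = arctan 0.5147 = 27.24°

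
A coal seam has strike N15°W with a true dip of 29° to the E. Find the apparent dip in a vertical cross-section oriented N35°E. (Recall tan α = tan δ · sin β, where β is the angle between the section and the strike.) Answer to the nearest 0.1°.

23.0°

Angle between strike (N15°W) and section (N35°E): β = 50°.
tan(apparent dip) = tan 29° · sin 50° = 0.4246
α = arctan(0.4246) = 23.01°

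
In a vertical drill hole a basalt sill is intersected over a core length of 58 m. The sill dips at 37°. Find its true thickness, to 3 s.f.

True thickness t = h · cos(dip) = 58 × cos 37°
t = 58 × 0.7986 = 46.321 m

46.3 m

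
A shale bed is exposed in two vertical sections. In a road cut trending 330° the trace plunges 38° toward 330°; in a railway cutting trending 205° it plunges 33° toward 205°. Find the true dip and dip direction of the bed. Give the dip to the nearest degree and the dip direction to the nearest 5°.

true dip 57°, dip direction 270°

Each apparent-dip line lies in the plane. As unit vectors (x east, y north, z up), v₁ plunges 38°→330° and v₂ plunges 33°→205°.
n = v₁ × v₂ = (-0.840, 0.004, 0.541) (taken with n_z > 0).
True dip = arccos(n_z / |n|) = arccos(0.5419) = 57.2°.
The horizontal component of n points toward azimuth atan2(n_x, n_y) = 270°, the dip direction.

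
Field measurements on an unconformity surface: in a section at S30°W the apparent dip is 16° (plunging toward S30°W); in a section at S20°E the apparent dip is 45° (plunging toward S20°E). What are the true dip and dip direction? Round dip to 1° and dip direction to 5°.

Each apparent-dip line lies in the plane. As unit vectors (x east, y north, z up), v₁ plunges 16°→S30°W and v₂ plunges 45°→S20°E.
n = v₁ × v₂ = (0.405, -0.407, 0.521) (taken with n_z > 0).
Dip δ = arctan(|n_h|/n_z) = arctan(0.574/0.521) = 47.8°.
Dip direction = atan2(0.405, -0.407) = 135° (azimuth of n's horizontal projection).

true dip 48°, dip direction 135°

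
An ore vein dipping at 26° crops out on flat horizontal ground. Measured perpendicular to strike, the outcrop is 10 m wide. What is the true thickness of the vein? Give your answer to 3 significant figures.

4.38 m

True thickness t = w · sin(dip) = 10 × sin 26°
t = 10 × 0.4384 = 4.384 m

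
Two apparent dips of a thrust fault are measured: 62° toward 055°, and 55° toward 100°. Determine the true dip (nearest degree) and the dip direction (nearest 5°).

true dip 62°, dip direction 060°

Represent each trace as a vector plunging at its apparent dip toward its trend (east-north-up frame): v₁ = (0.385, 0.269, -0.883), v₂ = (0.565, -0.100, -0.819).
Cross product v₁ × v₂ gives the pole to the plane: n ∝ (0.309, 0.184, 0.190).
True dip = arccos(n_z / |n|) = arccos(0.4685) = 62.1°.
Dip direction = atan2(0.309, 0.184) = 59° (azimuth of n's horizontal projection).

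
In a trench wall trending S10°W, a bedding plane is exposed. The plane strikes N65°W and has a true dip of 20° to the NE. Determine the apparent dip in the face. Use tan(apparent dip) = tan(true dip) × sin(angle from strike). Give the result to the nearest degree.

19°

The section lies 75° from the strike.
tan(apparent dip) = tan 20° · sin 75° = 0.3516
apparent dip = arctan 0.3516 = 19.37°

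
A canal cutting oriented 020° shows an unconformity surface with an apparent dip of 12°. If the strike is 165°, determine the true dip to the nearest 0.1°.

20.3°

The section is 35° from the strike.
tan δ = tan α / sin β = tan 12° / sin 35° = 0.2126 / 0.5736 = 0.3706
δ = arctan(0.3706) = 20.33°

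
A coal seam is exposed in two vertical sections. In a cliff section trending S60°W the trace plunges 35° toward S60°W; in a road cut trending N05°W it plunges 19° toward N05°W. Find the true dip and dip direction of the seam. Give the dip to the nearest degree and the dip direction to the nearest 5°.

true dip 45°, dip direction 285°

Each apparent-dip line lies in the plane. As unit vectors (x east, y north, z up), v₁ plunges 35°→S60°W and v₂ plunges 19°→N05°W.
n = v₁ × v₂ = (-0.674, 0.184, 0.702) (taken with n_z > 0).
True dip = arccos(n_z / |n|) = arccos(0.7090) = 44.8°.
Dip direction = azimuth of (n_x, n_y) = atan2(-0.674, 0.184) = 285°.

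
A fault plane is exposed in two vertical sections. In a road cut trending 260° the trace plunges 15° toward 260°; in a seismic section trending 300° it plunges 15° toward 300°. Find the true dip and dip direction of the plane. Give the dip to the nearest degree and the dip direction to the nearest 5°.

Represent each trace as a vector plunging at its apparent dip toward its trend (east-north-up frame): v₁ = (-0.951, -0.168, -0.259), v₂ = (-0.837, 0.483, -0.259).
Cross product v₁ × v₂ gives the pole to the plane: n ∝ (-0.168, 0.030, 0.600).
True dip = arccos(n_z / |n|) = arccos(0.9617) = 15.9°.
The horizontal component of n points toward azimuth atan2(n_x, n_y) = 280°, the dip direction.

true dip 16°, dip direction 280°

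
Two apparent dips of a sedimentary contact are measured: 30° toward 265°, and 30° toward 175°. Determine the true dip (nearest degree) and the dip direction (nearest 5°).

Each apparent-dip line lies in the plane. As unit vectors (x east, y north, z up), v₁ plunges 30°→265° and v₂ plunges 30°→175°.
The plane normal is n = v₁ × v₂ ∝ (-0.394, -0.469, 0.750).
Dip δ = arctan(|n_h|/n_z) = arctan(0.612/0.750) = 39.2°.
Dip direction = atan2(-0.394, -0.469) = 220° (azimuth of n's horizontal projection).

true dip 39°, dip direction 220°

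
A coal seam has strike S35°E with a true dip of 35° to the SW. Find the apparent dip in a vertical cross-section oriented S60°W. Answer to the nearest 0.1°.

34.9°

The section lies 85° from the strike.
tan(apparent dip) = tan 35° · sin 85° = 0.6975
α = arctan(0.6975) = 34.90°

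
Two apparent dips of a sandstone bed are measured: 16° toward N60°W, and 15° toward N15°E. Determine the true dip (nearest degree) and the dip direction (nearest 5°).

The two traces are lines in the plane: v₁ = (sin 300°·cos 16°, cos 300°·cos 16°, −sin 16°), v₂ = (sin 15°·cos 15°, cos 15°·cos 15°, −sin 15°).
Cross product v₁ × v₂ gives the pole to the plane: n ∝ (-0.133, 0.284, 0.897).
Dip δ = arctan(|n_h|/n_z) = arctan(0.314/0.897) = 19.3°.
Dip direction = atan2(-0.133, 0.284) = 335° (azimuth of n's horizontal projection).

true dip 19°, dip direction 335°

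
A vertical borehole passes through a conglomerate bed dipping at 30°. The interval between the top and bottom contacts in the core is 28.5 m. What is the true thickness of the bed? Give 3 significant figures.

True thickness t = h · cos(dip) = 28.5 × cos 30°
t = 28.5 × 0.8660 = 24.682 m

24.7 m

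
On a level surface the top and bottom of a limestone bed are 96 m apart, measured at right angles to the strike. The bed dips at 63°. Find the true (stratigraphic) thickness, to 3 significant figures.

True thickness t = w · sin(dip) = 96 × sin 63°
t = 96 × 0.8910 = 85.537 m

85.5 m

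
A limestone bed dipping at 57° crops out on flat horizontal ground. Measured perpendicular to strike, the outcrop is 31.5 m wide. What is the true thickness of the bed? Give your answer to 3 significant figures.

26.4 m

True thickness t = w · sin(dip) = 31.5 × sin 57°
t = 31.5 × 0.8387 = 26.418 m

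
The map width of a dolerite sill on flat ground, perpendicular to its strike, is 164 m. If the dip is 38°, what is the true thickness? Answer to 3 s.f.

101 m

True thickness t = w · sin(dip) = 164 × sin 38°
t = 164 × 0.6157 = 100.968 m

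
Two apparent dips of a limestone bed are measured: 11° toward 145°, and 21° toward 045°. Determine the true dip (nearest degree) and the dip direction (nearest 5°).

true dip 25°, dip direction 080°

The two traces are lines in the plane: v₁ = (sin 145°·cos 11°, cos 145°·cos 11°, −sin 11°), v₂ = (sin 45°·cos 21°, cos 45°·cos 21°, −sin 21°).
The plane normal is n = v₁ × v₂ ∝ (0.414, 0.076, 0.903).
True dip = arccos(n_z / |n|) = arccos(0.9062) = 25.0°.
The horizontal component of n points toward azimuth atan2(n_x, n_y) = 80°, the dip direction.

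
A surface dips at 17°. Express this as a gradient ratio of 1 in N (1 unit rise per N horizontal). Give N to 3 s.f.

1 : N means tan θ = 1/N, so N = 1/tan 17° = 1/0.3057

1 in 3.27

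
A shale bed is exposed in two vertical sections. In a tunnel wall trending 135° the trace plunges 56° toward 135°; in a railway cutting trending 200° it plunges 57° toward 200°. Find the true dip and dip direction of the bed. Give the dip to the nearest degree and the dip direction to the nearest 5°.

The two traces are lines in the plane: v₁ = (sin 135°·cos 56°, cos 135°·cos 56°, −sin 56°), v₂ = (sin 200°·cos 57°, cos 200°·cos 57°, −sin 57°).
Cross product v₁ × v₂ gives the pole to the plane: n ∝ (0.093, -0.486, 0.276).
Dip δ = arctan(|n_h|/n_z) = arctan(0.495/0.276) = 60.8°.
Dip direction = azimuth of (n_x, n_y) = atan2(0.093, -0.486) = 169°.

true dip 61°, dip direction 170°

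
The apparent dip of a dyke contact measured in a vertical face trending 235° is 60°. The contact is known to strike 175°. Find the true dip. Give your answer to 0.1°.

The section is 60° from the strike.
tan δ = tan α / sin β = tan 60° / sin 60° = 1.7321 / 0.8660 = 2.0000
δ = arctan(2.0000) = 63.43°

63.4°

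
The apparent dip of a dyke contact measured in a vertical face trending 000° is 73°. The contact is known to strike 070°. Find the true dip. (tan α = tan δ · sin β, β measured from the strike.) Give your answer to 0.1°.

The section is 70° from the strike.
tan(true dip) = tan 73° / sin 70° = 3.4808
true dip = arctan 3.4808 = 73.97°

74.0°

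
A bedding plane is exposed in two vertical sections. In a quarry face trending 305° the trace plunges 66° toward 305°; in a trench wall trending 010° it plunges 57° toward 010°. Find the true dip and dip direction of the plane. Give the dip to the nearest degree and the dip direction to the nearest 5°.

The two traces are lines in the plane: v₁ = (sin 305°·cos 66°, cos 305°·cos 66°, −sin 66°), v₂ = (sin 10°·cos 57°, cos 10°·cos 57°, −sin 57°).
n = v₁ × v₂ = (-0.294, 0.366, 0.201) (taken with n_z > 0).
True dip = arccos(n_z / |n|) = arccos(0.3932) = 66.8°.
The horizontal component of n points toward azimuth atan2(n_x, n_y) = 321°, the dip direction.

true dip 67°, dip direction 320°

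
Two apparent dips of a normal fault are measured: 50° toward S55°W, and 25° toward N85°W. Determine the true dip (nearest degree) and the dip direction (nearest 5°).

true dip 54°, dip direction 205°

Represent each trace as a vector plunging at its apparent dip toward its trend (east-north-up frame): v₁ = (-0.527, -0.369, -0.766), v₂ = (-0.903, 0.079, -0.423).
Cross product v₁ × v₂ gives the pole to the plane: n ∝ (-0.216, -0.469, 0.374).
tan δ = √(n_x²+n_y²)/n_z = 0.517/0.374, so δ = 54.1°.
The horizontal component of n points toward azimuth atan2(n_x, n_y) = 205°, the dip direction.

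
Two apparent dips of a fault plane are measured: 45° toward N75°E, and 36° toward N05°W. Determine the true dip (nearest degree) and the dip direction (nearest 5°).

true dip 49°, dip direction 045°

The two traces are lines in the plane: v₁ = (sin 75°·cos 45°, cos 75°·cos 45°, −sin 45°), v₂ = (sin 355°·cos 36°, cos 355°·cos 36°, −sin 36°).
Cross product v₁ × v₂ gives the pole to the plane: n ∝ (0.462, 0.451, 0.563).
Dip δ = arctan(|n_h|/n_z) = arctan(0.646/0.563) = 48.9°.
The horizontal component of n points toward azimuth atan2(n_x, n_y) = 46°, the dip direction.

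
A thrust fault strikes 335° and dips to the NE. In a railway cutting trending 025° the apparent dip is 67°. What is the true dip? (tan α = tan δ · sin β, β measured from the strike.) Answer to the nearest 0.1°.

β = acute angle between strike 335° and section 025° = 50°.
tan δ = tan α / sin β = tan 67° / sin 50° = 2.3559 / 0.7660 = 3.0753
true dip = arctan 3.0753 = 71.99°

72.0°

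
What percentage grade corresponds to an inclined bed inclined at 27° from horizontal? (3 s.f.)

grade % = 100 × tan 27° = 100 × 0.5095

51.0%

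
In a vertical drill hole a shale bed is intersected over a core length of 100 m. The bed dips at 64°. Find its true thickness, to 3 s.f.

43.8 m

True thickness t = h · cos(dip) = 100 × cos 64°
t = 100 × 0.4384 = 43.837 m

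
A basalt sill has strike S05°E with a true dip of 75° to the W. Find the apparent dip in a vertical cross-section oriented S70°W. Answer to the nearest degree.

The strike is S05°E and the section trends S70°W; the acute angle between them is β = 75°.
tan(apparent dip) = tan 75° · sin 75° = 3.6049
apparent dip = arctan 3.6049 = 74.50°

74°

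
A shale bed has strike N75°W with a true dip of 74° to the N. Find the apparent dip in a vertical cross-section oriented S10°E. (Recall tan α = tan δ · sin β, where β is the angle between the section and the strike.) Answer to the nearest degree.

72°

The strike is N75°W and the section trends S10°E; the acute angle between them is β = 65°.
tan(apparent dip) = tan 74° · sin 65° = 3.1607
apparent dip = arctan 3.1607 = 72.44°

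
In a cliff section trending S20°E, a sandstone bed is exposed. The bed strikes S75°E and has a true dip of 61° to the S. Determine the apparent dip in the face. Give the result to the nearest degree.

56°

The section lies 55° from the strike.
tan α = tan 61° × sin 55° = 1.8040 × 0.8192 = 1.4778
apparent dip = arctan 1.4778 = 55.91°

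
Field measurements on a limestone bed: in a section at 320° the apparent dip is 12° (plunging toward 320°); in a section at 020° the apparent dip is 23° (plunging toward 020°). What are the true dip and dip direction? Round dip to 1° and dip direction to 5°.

Each apparent-dip line lies in the plane. As unit vectors (x east, y north, z up), v₁ plunges 12°→320° and v₂ plunges 23°→020°.
The plane normal is n = v₁ × v₂ ∝ (0.113, 0.311, 0.780).
True dip = arccos(n_z / |n|) = arccos(0.9205) = 23.0°.
Dip direction = atan2(0.113, 0.311) = 20° (azimuth of n's horizontal projection).

true dip 23°, dip direction 020°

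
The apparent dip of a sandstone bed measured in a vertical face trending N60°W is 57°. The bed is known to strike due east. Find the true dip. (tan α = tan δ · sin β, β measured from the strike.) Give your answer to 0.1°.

The section is 30° from the strike.
tan(true dip) = tan 57° / sin 30° = 3.0797
δ = arctan(3.0797) = 72.01°

72.0°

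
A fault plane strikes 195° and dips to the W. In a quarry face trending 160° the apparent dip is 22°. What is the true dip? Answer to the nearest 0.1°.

35.2°

β = acute angle between strike 195° and section 160° = 35°.
tan(true dip) = tan 22° / sin 35° = 0.7044
true dip = arctan 0.7044 = 35.16°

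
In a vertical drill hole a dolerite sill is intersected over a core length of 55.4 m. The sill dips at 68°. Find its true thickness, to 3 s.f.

20.8 m

True thickness t = h · cos(dip) = 55.4 × cos 68°
t = 55.4 × 0.3746 = 20.753 m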